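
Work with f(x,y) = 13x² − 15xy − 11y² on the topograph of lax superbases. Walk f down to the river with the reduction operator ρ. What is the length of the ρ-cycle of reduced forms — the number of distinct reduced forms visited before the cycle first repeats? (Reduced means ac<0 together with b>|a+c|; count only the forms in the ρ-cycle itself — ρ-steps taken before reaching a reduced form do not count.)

D = 797, ⌊√D⌋ = 28
descent: ρ → (-11,15,13)  [lands on river]
river: ρ → (13,11,-13)
river: ρ → (-13,15,11)
river: ρ → (11,7,-17)
river: ρ → (-17,27,1)
river: ρ → (1,27,-17)
river: ρ → (-17,7,11)
river: ρ → (11,15,-13)
river: ρ → (-13,11,13)
river: ρ → (13,15,-11)
river: ρ → (-11,7,17)
river: ρ → (17,27,-1)
river: ρ → (-1,27,17)
river: ρ → (17,7,-11)
ρ-cycle length = 14 (tail of 1 descent step not counted)

14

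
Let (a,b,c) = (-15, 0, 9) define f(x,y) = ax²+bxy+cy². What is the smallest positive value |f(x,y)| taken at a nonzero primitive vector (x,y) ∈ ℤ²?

descent: ρ → (9,18,-6)  [lands on river]
river: ρ → (-6,18,9)
closes: descent 1, river 2
min |a| on river = 6

6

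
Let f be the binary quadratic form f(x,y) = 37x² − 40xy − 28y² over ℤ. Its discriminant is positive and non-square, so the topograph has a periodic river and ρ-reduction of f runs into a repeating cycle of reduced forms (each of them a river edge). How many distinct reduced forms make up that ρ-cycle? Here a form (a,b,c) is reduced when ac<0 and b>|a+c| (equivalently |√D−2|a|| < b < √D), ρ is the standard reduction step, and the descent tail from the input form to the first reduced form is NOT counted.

D = 5744, ⌊√D⌋ = 75
descent: ρ → (-28,40,37)  [lands on river]
river: ρ → (37,34,-31)
river: ρ → (-31,28,40)
river: ρ → (40,52,-19)
river: ρ → (-19,62,25)
river: ρ → (25,38,-43)
river: ρ → (-43,48,20)
river: ρ → (20,72,-7)
river: ρ → (-7,68,40)
river: ρ → (40,12,-35)
river: ρ → (-35,58,17)
river: ρ → (17,44,-56)
river: ρ → (-56,68,5)
river: ρ → (5,72,-28)
ρ-cycle length = 14 (tail of 1 descent step not counted)

14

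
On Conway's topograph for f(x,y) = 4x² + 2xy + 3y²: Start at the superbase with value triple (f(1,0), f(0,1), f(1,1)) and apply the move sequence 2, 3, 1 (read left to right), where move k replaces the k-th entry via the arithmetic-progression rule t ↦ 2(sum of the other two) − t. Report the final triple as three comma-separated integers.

start (4,3,9) = (f(1,0),f(0,1),f(1,1))
replace slot 2: 2·(4+9) − 3 = 23 → (4,23,9)
replace slot 3: 2·(4+23) − 9 = 45 → (4,23,45)
replace slot 1: 2·(23+45) − 4 = 132 → (132,23,45)

132,23,45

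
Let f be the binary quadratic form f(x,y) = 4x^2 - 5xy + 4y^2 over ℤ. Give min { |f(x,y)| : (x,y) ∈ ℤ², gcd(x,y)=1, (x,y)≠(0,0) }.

translate: b→3 (≡-5 mod 8), so (4,-5,4)→(4,3,3)
flip: (4,3,3)→(3,-3,4)
translate: b→3 (≡-3 mod 6), so (3,-3,4)→(3,3,4)
reduced (well bottom): (3,3,4) with a≤c, −a<b≤a
well minimum = a = 3

3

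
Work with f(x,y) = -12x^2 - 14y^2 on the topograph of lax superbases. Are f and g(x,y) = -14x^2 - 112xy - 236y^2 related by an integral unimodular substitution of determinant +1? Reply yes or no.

D₁ = -672, D₂ = -672
f is negative-definite; reduce −f:
−f: reduced (well bottom): (12,0,14) with a≤c, −a<b≤a
flip sign back: reduced form of f is (-12,0,-14)
g is negative-definite; reduce −g:
−g: translate: b→0 (≡112 mod 28), so (14,112,236)→(14,0,12)
−g: flip: (14,0,12)→(12,0,14)
−g: reduced (well bottom): (12,0,14) with a≤c, −a<b≤a
flip sign back: reduced form of g is (-12,0,-14)
reduced forms (-12, 0, -14) vs (-12, 0, -14) ⇒ equivalent

yes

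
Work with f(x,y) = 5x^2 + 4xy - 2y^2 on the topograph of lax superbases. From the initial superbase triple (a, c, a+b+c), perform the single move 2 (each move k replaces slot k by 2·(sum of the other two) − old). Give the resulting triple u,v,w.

start (5,-2,7) = (f(1,0),f(0,1),f(1,1))
replace slot 2: 2·(5+7) − (-2) = 26 → (5,26,7)

5,26,7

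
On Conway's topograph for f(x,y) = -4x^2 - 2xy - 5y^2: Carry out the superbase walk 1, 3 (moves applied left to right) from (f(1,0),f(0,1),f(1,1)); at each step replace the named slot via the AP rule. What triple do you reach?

start (-4,-5,-11) = (f(1,0),f(0,1),f(1,1))
replace slot 1: 2·((-5)+(-11)) − (-4) = -28 → (-28,-5,-11)
replace slot 3: 2·((-28)+(-5)) − (-11) = -55 → (-28,-5,-55)

-28,-5,-55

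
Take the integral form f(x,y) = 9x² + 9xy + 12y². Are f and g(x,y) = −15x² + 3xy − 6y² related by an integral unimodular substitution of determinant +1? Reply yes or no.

D₁ = -351, D₂ = -351
f: reduced (well bottom): (9,9,12) with a≤c, −a<b≤a
g is negative-definite; reduce −g:
−g: flip: (15,-3,6)→(6,3,15)
−g: reduced (well bottom): (6,3,15) with a≤c, −a<b≤a
flip sign back: reduced form of g is (-6,-3,-15)
reduced forms (9, 9, 12) vs (-6, -3, -15) ⇒ inequivalent

no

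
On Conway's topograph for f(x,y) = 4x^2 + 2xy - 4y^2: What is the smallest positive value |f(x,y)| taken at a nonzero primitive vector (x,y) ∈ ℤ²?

river: ρ → (-4,6,2)
river: ρ → (2,6,-4)
river: ρ → (-4,2,4)
river: ρ → (4,6,-2)
river: ρ → (-2,6,4)
river: ρ → (4,2,-4)
closes: descent 0, river 6
min |a| on river = 2

2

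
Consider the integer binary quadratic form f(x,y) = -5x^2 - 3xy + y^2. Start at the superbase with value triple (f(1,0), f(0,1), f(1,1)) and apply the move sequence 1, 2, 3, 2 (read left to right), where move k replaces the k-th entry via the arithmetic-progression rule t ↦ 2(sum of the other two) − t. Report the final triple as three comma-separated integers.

start (-5,1,-7) = (f(1,0),f(0,1),f(1,1))
replace slot 1: 2·(1+(-7)) − (-5) = -7 → (-7,1,-7)
replace slot 2: 2·((-7)+(-7)) − 1 = -29 → (-7,-29,-7)
replace slot 3: 2·((-7)+(-29)) − (-7) = -65 → (-7,-29,-65)
replace slot 2: 2·((-7)+(-65)) − (-29) = -115 → (-7,-115,-65)

-7,-115,-65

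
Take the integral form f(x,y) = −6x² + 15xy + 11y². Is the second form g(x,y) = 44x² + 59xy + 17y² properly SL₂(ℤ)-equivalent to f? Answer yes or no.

D₁ = 489, D₂ = 489
river cycle of f (length 22): (11, 7, -10), (-10, 13, 8), (8, 19, -4), (-4, 21, 3), (3, 21, -4), (-4, 19, 8), (8, 13, -10), (-10, 7, 11), (11, 15, -6), (-6, 21, 2), … (12 more)
river cycle of g (length 22): (-6, 15, 11), (11, 7, -10), (-10, 13, 8), (8, 19, -4), (-4, 21, 3), (3, 21, -4), (-4, 19, 8), (8, 13, -10), (-10, 7, 11), (11, 15, -6), … (12 more)
cycles coincide ⇒ equivalent

yes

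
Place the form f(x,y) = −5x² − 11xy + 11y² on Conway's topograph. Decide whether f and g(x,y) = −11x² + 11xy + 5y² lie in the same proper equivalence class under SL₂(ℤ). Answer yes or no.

D₁ = 341, D₂ = 341
river cycle of f (length 6): (11, 11, -5), (-5, 9, 13), (13, 17, -1), (-1, 17, 13), (13, 9, -5), (-5, 11, 11)
river cycle of g (length 6): (5, 9, -13), (-13, 17, 1), (1, 17, -13), (-13, 9, 5), (5, 11, -11), (-11, 11, 5)
cycles differ ⇒ inequivalent

no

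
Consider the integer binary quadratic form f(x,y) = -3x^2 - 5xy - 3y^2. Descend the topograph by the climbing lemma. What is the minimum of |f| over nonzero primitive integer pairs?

translate: b→-1 (≡5 mod 6), so (3,5,3)→(3,-1,1)
flip: (3,-1,1)→(1,1,3)
reduced (well bottom): (1,1,3) with a≤c, −a<b≤a
well minimum |f| = |-1| = 1 (negative-definite)

1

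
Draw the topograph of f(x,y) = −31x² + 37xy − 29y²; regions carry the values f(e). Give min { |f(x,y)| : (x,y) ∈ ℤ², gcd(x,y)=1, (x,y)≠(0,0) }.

translate: b→25 (≡-37 mod 62), so (31,-37,29)→(31,25,23)
flip: (31,25,23)→(23,-25,31)
translate: b→21 (≡-25 mod 46), so (23,-25,31)→(23,21,29)
reduced (well bottom): (23,21,29) with a≤c, −a<b≤a
well minimum |f| = |-23| = 23 (negative-definite)

23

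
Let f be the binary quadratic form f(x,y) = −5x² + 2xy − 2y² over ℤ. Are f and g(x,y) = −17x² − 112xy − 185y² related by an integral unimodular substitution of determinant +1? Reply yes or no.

D₁ = -36, D₂ = -36
f is negative-definite; reduce −f:
−f: flip: (5,-2,2)→(2,2,5)
−f: reduced (well bottom): (2,2,5) with a≤c, −a<b≤a
flip sign back: reduced form of f is (-2,-2,-5)
g is negative-definite; reduce −g:
−g: translate: b→10 (≡112 mod 34), so (17,112,185)→(17,10,2)
−g: flip: (17,10,2)→(2,-10,17)
−g: translate: b→2 (≡-10 mod 4), so (2,-10,17)→(2,2,5)
−g: reduced (well bottom): (2,2,5) with a≤c, −a<b≤a
flip sign back: reduced form of g is (-2,-2,-5)
reduced forms (-2, -2, -5) vs (-2, -2, -5) ⇒ equivalent

yes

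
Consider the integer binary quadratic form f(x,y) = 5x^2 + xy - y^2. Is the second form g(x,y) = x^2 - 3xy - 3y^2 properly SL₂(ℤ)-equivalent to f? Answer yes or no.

D₁ = 21, D₂ = 21
river cycle of f (length 2): (-1, 3, 3), (3, 3, -1)
river cycle of g (length 2): (-3, 3, 1), (1, 3, -3)
cycles differ ⇒ inequivalent

no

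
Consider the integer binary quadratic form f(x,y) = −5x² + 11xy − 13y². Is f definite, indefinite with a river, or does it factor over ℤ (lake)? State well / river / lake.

D = b²−4ac = 11² − 4·(-5)·(-13) = -139
D < 0 ⇒ definite ⇒ every region one sign ⇒ single well

well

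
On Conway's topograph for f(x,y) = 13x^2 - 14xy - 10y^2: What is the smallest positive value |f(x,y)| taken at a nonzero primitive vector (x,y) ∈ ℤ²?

descent: ρ → (-10,14,13)  [lands on river]
river: ρ → (13,12,-11)
river: ρ → (-11,10,14)
river: ρ → (14,18,-7)
river: ρ → (-7,24,5)
river: ρ → (5,26,-2)
river: ρ → (-2,26,5)
river: ρ → (5,24,-7)
river: ρ → (-7,18,14)
river: ρ → (14,10,-11)
river: ρ → (-11,12,13)
river: ρ → (13,14,-10)
river: ρ → (-10,26,1)
river: ρ → (1,26,-10)
closes: descent 1, river 14
min |a| on river = 1

1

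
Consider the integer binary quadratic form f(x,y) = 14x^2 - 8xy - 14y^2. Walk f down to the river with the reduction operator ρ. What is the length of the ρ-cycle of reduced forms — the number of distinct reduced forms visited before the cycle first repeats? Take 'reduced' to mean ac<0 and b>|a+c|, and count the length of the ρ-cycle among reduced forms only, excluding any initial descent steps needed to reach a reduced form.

D = 848, ⌊√D⌋ = 29
descent: ρ → (-14,8,14)  [lands on river]
river: ρ → (14,20,-8)
river: ρ → (-8,28,2)
river: ρ → (2,28,-8)
river: ρ → (-8,20,14)
river: ρ → (14,8,-14)
river: ρ → (-14,20,8)
river: ρ → (8,28,-2)
river: ρ → (-2,28,8)
river: ρ → (8,20,-14)
ρ-cycle length = 10 (tail of 1 descent step not counted)

10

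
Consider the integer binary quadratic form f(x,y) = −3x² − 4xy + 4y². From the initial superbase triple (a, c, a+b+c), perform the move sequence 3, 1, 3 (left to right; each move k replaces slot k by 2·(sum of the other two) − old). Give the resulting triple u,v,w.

start (-3,4,-3) = (f(1,0),f(0,1),f(1,1))
replace slot 3: 2·((-3)+4) − (-3) = 5 → (-3,4,5)
replace slot 1: 2·(4+5) − (-3) = 21 → (21,4,5)
replace slot 3: 2·(21+4) − 5 = 45 → (21,4,45)

21,4,45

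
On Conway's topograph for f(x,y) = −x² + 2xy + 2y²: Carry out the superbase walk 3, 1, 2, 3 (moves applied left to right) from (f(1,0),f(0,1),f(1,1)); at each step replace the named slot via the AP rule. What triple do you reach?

start (-1,2,3) = (f(1,0),f(0,1),f(1,1))
replace slot 3: 2·((-1)+2) − 3 = -1 → (-1,2,-1)
replace slot 1: 2·(2+(-1)) − (-1) = 3 → (3,2,-1)
replace slot 2: 2·(3+(-1)) − 2 = 2 → (3,2,-1)
replace slot 3: 2·(3+2) − (-1) = 11 → (3,2,11)

3,2,11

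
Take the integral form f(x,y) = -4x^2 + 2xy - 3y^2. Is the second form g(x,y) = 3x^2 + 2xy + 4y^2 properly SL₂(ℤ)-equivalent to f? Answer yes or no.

D₁ = -44, D₂ = -44
f is negative-definite; reduce −f:
−f: flip: (4,-2,3)→(3,2,4)
−f: reduced (well bottom): (3,2,4) with a≤c, −a<b≤a
flip sign back: reduced form of f is (-3,-2,-4)
g: reduced (well bottom): (3,2,4) with a≤c, −a<b≤a
reduced forms (-3, -2, -4) vs (3, 2, 4) ⇒ inequivalent

no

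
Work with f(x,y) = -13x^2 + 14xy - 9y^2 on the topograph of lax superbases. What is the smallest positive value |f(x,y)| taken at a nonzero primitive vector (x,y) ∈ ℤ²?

translate: b→12 (≡-14 mod 26), so (13,-14,9)→(13,12,8)
flip: (13,12,8)→(8,-12,13)
translate: b→4 (≡-12 mod 16), so (8,-12,13)→(8,4,9)
reduced (well bottom): (8,4,9) with a≤c, −a<b≤a
well minimum |f| = |-8| = 8 (negative-definite)

8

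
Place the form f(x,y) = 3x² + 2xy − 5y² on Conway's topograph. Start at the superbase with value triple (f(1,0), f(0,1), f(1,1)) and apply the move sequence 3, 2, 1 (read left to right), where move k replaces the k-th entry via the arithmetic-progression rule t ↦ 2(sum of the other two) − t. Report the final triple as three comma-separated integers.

start (3,-5,0) = (f(1,0),f(0,1),f(1,1))
replace slot 3: 2·(3+(-5)) − 0 = -4 → (3,-5,-4)
replace slot 2: 2·(3+(-4)) − (-5) = 3 → (3,3,-4)
replace slot 1: 2·(3+(-4)) − 3 = -5 → (-5,3,-4)

-5,3,-4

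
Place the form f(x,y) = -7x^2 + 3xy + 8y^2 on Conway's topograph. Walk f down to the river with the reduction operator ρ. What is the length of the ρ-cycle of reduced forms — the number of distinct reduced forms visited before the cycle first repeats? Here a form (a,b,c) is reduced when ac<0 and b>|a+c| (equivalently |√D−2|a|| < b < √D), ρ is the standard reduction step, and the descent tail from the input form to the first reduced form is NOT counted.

D = 233, ⌊√D⌋ = 15
river: ρ → (8,13,-2)
river: ρ → (-2,15,1)
river: ρ → (1,15,-2)
river: ρ → (-2,13,8)
river: ρ → (8,3,-7)
river: ρ → (-7,11,4)
river: ρ → (4,13,-4)
river: ρ → (-4,11,7)
river: ρ → (7,3,-8)
river: ρ → (-8,13,2)
river: ρ → (2,15,-1)
river: ρ → (-1,15,2)
river: ρ → (2,13,-8)
river: ρ → (-8,3,7)
river: ρ → (7,11,-4)
river: ρ → (-4,13,4)
river: ρ → (4,11,-7)
river: ρ → (-7,3,8)
ρ-cycle length = 18 (tail of 0 descent steps not counted)

18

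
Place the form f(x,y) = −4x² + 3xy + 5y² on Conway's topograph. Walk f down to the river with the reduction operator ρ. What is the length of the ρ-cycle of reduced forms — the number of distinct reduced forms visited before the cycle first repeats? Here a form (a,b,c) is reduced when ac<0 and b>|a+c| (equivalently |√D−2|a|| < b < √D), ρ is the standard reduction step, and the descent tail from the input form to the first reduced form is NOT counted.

D = 89, ⌊√D⌋ = 9
river: ρ → (5,7,-2)
river: ρ → (-2,9,1)
river: ρ → (1,9,-2)
river: ρ → (-2,7,5)
river: ρ → (5,3,-4)
river: ρ → (-4,5,4)
river: ρ → (4,3,-5)
river: ρ → (-5,7,2)
river: ρ → (2,9,-1)
river: ρ → (-1,9,2)
river: ρ → (2,7,-5)
river: ρ → (-5,3,4)
river: ρ → (4,5,-4)
river: ρ → (-4,3,5)
ρ-cycle length = 14 (tail of 0 descent steps not counted)

14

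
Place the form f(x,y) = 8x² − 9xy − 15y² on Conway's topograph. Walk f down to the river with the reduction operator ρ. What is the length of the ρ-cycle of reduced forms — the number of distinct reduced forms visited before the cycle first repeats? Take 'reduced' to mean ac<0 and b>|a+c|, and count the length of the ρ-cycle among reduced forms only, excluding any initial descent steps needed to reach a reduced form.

D = 561, ⌊√D⌋ = 23
descent: ρ → (-15,9,8)  [lands on river]
river: ρ → (8,23,-1)
river: ρ → (-1,23,8)
river: ρ → (8,9,-15)
river: ρ → (-15,21,2)
river: ρ → (2,23,-4)
river: ρ → (-4,17,17)
river: ρ → (17,17,-4)
river: ρ → (-4,23,2)
river: ρ → (2,21,-15)
ρ-cycle length = 10 (tail of 1 descent step not counted)

10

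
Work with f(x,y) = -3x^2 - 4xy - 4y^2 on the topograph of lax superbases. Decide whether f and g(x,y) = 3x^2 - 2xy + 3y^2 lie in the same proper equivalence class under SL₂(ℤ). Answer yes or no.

D₁ = -32, D₂ = -32
f is negative-definite; reduce −f:
−f: translate: b→-2 (≡4 mod 6), so (3,4,4)→(3,-2,3)
−f: flip: (3,-2,3)→(3,2,3)
−f: reduced (well bottom): (3,2,3) with a≤c, −a<b≤a
flip sign back: reduced form of f is (-3,-2,-3)
g: flip: (3,-2,3)→(3,2,3)
g: reduced (well bottom): (3,2,3) with a≤c, −a<b≤a
reduced forms (-3, -2, -3) vs (3, 2, 3) ⇒ inequivalent

no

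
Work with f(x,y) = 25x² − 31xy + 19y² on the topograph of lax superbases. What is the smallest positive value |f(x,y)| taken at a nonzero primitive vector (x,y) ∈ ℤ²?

translate: b→19 (≡-31 mod 50), so (25,-31,19)→(25,19,13)
flip: (25,19,13)→(13,-19,25)
translate: b→7 (≡-19 mod 26), so (13,-19,25)→(13,7,19)
reduced (well bottom): (13,7,19) with a≤c, −a<b≤a
well minimum = a = 13

13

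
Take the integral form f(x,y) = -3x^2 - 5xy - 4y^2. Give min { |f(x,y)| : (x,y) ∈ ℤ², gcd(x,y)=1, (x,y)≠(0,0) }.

translate: b→-1 (≡5 mod 6), so (3,5,4)→(3,-1,2)
flip: (3,-1,2)→(2,1,3)
reduced (well bottom): (2,1,3) with a≤c, −a<b≤a
well minimum |f| = |-2| = 2 (negative-definite)

2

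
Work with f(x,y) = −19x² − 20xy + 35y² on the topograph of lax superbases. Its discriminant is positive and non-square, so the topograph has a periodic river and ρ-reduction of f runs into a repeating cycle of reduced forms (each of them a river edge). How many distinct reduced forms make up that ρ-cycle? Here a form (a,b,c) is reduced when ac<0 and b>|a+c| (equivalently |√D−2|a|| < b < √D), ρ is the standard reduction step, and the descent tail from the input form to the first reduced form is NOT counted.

D = 3060, ⌊√D⌋ = 55
descent: ρ → (35,20,-19)  [lands on river]
river: ρ → (-19,18,36)
river: ρ → (36,54,-1)
river: ρ → (-1,54,36)
river: ρ → (36,18,-19)
river: ρ → (-19,20,35)
river: ρ → (35,50,-4)
river: ρ → (-4,54,9)
river: ρ → (9,54,-4)
river: ρ → (-4,50,35)
ρ-cycle length = 10 (tail of 1 descent step not counted)

10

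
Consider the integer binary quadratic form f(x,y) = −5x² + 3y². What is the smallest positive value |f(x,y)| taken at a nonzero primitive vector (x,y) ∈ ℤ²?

descent: ρ → (3,6,-2)  [lands on river]
river: ρ → (-2,6,3)
closes: descent 1, river 2
min |a| on river = 2

2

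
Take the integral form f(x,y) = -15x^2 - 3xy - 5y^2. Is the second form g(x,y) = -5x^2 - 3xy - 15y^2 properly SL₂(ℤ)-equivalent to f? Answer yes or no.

D₁ = -291, D₂ = -291
f is negative-definite; reduce −f:
−f: flip: (15,3,5)→(5,-3,15)
−f: reduced (well bottom): (5,-3,15) with a≤c, −a<b≤a
flip sign back: reduced form of f is (-5,3,-15)
g is negative-definite; reduce −g:
−g: reduced (well bottom): (5,3,15) with a≤c, −a<b≤a
flip sign back: reduced form of g is (-5,-3,-15)
reduced forms (-5, 3, -15) vs (-5, -3, -15) ⇒ inequivalent

no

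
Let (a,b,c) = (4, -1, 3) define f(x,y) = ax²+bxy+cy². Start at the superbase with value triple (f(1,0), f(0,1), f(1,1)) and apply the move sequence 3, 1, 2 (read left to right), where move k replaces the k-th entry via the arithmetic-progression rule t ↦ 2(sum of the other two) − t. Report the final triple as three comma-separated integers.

start (4,3,6) = (f(1,0),f(0,1),f(1,1))
replace slot 3: 2·(4+3) − 6 = 8 → (4,3,8)
replace slot 1: 2·(3+8) − 4 = 18 → (18,3,8)
replace slot 2: 2·(18+8) − 3 = 49 → (18,49,8)

18,49,8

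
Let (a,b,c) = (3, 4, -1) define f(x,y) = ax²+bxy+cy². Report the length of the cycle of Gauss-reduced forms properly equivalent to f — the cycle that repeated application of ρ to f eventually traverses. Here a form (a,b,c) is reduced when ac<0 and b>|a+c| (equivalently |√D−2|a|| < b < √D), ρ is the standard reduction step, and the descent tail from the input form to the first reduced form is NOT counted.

D = 28, ⌊√D⌋ = 5
river: ρ → (-1,4,3)
river: ρ → (3,2,-2)
river: ρ → (-2,2,3)
river: ρ → (3,4,-1)
ρ-cycle length = 4 (tail of 0 descent steps not counted)

4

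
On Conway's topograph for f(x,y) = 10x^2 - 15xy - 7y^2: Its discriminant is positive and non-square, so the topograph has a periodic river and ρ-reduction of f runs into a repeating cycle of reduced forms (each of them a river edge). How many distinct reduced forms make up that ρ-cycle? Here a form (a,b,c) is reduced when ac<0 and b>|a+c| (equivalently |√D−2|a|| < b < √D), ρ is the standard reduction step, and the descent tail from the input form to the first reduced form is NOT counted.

D = 505, ⌊√D⌋ = 22
descent: ρ → (-7,15,10)  [lands on river]
river: ρ → (10,5,-12)
river: ρ → (-12,19,3)
river: ρ → (3,17,-18)
river: ρ → (-18,19,2)
river: ρ → (2,21,-8)
river: ρ → (-8,11,12)
river: ρ → (12,13,-7)
ρ-cycle length = 8 (tail of 1 descent step not counted)

8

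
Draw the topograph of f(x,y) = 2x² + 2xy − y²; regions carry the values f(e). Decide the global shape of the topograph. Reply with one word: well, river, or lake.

D = b²−4ac = 2² − 4·2·(-1) = 12
D > 0 non-square ⇒ indefinite ⇒ periodic river

river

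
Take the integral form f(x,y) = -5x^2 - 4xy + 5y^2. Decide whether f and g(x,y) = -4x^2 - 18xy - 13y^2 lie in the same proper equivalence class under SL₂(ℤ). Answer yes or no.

D₁ = 116, D₂ = 116
river cycle of f (length 10): (5, 4, -5), (-5, 6, 4), (4, 10, -1), (-1, 10, 4), (4, 6, -5), (-5, 4, 5), (5, 6, -4), (-4, 10, 1), (1, 10, -4), (-4, 6, 5)
river cycle of g (length 10): (1, 10, -4), (-4, 6, 5), (5, 4, -5), (-5, 6, 4), (4, 10, -1), (-1, 10, 4), (4, 6, -5), (-5, 4, 5), (5, 6, -4), (-4, 10, 1)
cycles coincide ⇒ equivalent

yes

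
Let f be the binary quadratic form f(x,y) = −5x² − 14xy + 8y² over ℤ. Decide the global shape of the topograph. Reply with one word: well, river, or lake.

D = b²−4ac = (-14)² − 4·(-5)·8 = 356
D > 0 non-square ⇒ indefinite ⇒ periodic river

river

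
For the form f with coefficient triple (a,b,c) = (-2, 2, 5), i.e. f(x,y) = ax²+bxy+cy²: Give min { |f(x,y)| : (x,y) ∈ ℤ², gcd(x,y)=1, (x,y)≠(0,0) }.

descent: ρ → (5,-2,-2)
descent: ρ → (-2,6,1)  [lands on river]
river: ρ → (1,6,-2)
closes: descent 2, river 2
min |a| on river = 1

1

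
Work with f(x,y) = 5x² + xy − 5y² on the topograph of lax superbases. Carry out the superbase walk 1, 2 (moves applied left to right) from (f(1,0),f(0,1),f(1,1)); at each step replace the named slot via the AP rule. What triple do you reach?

start (5,-5,1) = (f(1,0),f(0,1),f(1,1))
replace slot 1: 2·((-5)+1) − 5 = -13 → (-13,-5,1)
replace slot 2: 2·((-13)+1) − (-5) = -19 → (-13,-19,1)

-13,-19,1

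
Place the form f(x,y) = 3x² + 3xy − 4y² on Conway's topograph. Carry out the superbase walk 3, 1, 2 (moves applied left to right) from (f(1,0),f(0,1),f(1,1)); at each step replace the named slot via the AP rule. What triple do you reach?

start (3,-4,2) = (f(1,0),f(0,1),f(1,1))
replace slot 3: 2·(3+(-4)) − 2 = -4 → (3,-4,-4)
replace slot 1: 2·((-4)+(-4)) − 3 = -19 → (-19,-4,-4)
replace slot 2: 2·((-19)+(-4)) − (-4) = -42 → (-19,-42,-4)

-19,-42,-4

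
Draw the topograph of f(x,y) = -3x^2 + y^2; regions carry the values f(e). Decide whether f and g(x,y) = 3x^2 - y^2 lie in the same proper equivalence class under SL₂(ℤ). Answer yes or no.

D₁ = 12, D₂ = 12
river cycle of f (length 2): (1, 2, -2), (-2, 2, 1)
river cycle of g (length 2): (-1, 2, 2), (2, 2, -1)
cycles differ ⇒ inequivalent

no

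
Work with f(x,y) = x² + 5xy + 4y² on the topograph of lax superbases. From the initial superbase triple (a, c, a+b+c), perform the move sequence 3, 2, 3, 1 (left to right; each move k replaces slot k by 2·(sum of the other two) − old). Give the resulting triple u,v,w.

start (1,4,10) = (f(1,0),f(0,1),f(1,1))
replace slot 3: 2·(1+4) − 10 = 0 → (1,4,0)
replace slot 2: 2·(1+0) − 4 = -2 → (1,-2,0)
replace slot 3: 2·(1+(-2)) − 0 = -2 → (1,-2,-2)
replace slot 1: 2·((-2)+(-2)) − 1 = -9 → (-9,-2,-2)

-9,-2,-2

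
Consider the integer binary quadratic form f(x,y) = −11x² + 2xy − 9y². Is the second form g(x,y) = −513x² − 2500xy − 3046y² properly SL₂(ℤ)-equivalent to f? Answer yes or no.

D₁ = -392, D₂ = -392
f is negative-definite; reduce −f:
−f: flip: (11,-2,9)→(9,2,11)
−f: reduced (well bottom): (9,2,11) with a≤c, −a<b≤a
flip sign back: reduced form of f is (-9,-2,-11)
g is negative-definite; reduce −g:
−g: translate: b→448 (≡2500 mod 1026), so (513,2500,3046)→(513,448,98)
−g: flip: (513,448,98)→(98,-448,513)
−g: translate: b→-56 (≡-448 mod 196), so (98,-448,513)→(98,-56,9)
−g: flip: (98,-56,9)→(9,56,98)
−g: translate: b→2 (≡56 mod 18), so (9,56,98)→(9,2,11)
−g: reduced (well bottom): (9,2,11) with a≤c, −a<b≤a
flip sign back: reduced form of g is (-9,-2,-11)
reduced forms (-9, -2, -11) vs (-9, -2, -11) ⇒ equivalent

yes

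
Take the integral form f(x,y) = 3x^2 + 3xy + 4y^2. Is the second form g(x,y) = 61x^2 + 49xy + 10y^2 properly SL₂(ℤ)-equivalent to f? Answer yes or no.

D₁ = -39, D₂ = -39
f: reduced (well bottom): (3,3,4) with a≤c, −a<b≤a
g: flip: (61,49,10)→(10,-49,61)
g: translate: b→-9 (≡-49 mod 20), so (10,-49,61)→(10,-9,3)
g: flip: (10,-9,3)→(3,9,10)
g: translate: b→3 (≡9 mod 6), so (3,9,10)→(3,3,4)
g: reduced (well bottom): (3,3,4) with a≤c, −a<b≤a
reduced forms (3, 3, 4) vs (3, 3, 4) ⇒ equivalent

yes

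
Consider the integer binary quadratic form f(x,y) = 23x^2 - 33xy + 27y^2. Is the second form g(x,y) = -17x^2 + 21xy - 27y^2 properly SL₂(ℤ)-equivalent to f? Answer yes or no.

D₁ = -1395, D₂ = -1395
f: translate: b→13 (≡-33 mod 46), so (23,-33,27)→(23,13,17)
f: flip: (23,13,17)→(17,-13,23)
f: reduced (well bottom): (17,-13,23) with a≤c, −a<b≤a
g is negative-definite; reduce −g:
−g: translate: b→13 (≡-21 mod 34), so (17,-21,27)→(17,13,23)
−g: reduced (well bottom): (17,13,23) with a≤c, −a<b≤a
flip sign back: reduced form of g is (-17,-13,-23)
reduced forms (17, -13, 23) vs (-17, -13, -23) ⇒ inequivalent

no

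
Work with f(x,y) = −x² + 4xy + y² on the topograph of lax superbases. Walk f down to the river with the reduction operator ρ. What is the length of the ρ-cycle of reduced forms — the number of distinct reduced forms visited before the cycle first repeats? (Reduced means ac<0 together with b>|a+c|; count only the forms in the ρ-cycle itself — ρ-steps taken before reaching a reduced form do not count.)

D = 20, ⌊√D⌋ = 4
river: ρ → (1,4,-1)
river: ρ → (-1,4,1)
ρ-cycle length = 2 (tail of 0 descent steps not counted)

2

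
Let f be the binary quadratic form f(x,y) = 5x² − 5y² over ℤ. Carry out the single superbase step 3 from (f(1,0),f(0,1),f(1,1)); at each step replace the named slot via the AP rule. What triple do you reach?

start (5,-5,0) = (f(1,0),f(0,1),f(1,1))
replace slot 3: 2·(5+(-5)) − 0 = 0 → (5,-5,0)

5,-5,0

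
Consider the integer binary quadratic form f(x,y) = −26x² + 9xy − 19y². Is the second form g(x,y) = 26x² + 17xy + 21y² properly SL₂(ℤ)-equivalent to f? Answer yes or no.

D₁ = -1895, D₂ = -1895
f is negative-definite; reduce −f:
−f: flip: (26,-9,19)→(19,9,26)
−f: reduced (well bottom): (19,9,26) with a≤c, −a<b≤a
flip sign back: reduced form of f is (-19,-9,-26)
g: flip: (26,17,21)→(21,-17,26)
g: reduced (well bottom): (21,-17,26) with a≤c, −a<b≤a
reduced forms (-19, -9, -26) vs (21, -17, 26) ⇒ inequivalent

no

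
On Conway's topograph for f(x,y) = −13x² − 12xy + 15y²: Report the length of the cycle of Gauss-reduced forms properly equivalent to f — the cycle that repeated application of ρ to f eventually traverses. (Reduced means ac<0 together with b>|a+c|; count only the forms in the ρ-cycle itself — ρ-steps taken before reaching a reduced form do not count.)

D = 924, ⌊√D⌋ = 30
descent: ρ → (15,12,-13)  [lands on river]
river: ρ → (-13,14,14)
river: ρ → (14,14,-13)
river: ρ → (-13,12,15)
river: ρ → (15,18,-10)
river: ρ → (-10,22,11)
river: ρ → (11,22,-10)
river: ρ → (-10,18,15)
ρ-cycle length = 8 (tail of 1 descent step not counted)

8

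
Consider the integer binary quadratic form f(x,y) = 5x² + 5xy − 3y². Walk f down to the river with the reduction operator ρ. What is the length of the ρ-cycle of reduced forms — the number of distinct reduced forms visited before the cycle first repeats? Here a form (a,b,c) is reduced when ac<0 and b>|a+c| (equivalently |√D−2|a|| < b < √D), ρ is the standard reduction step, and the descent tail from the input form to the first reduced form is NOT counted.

D = 85, ⌊√D⌋ = 9
river: ρ → (-3,7,3)
river: ρ → (3,5,-5)
river: ρ → (-5,5,3)
river: ρ → (3,7,-3)
river: ρ → (-3,5,5)
river: ρ → (5,5,-3)
ρ-cycle length = 6 (tail of 0 descent steps not counted)

6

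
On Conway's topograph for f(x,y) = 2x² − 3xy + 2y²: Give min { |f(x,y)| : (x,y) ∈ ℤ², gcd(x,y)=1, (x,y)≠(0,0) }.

translate: b→1 (≡-3 mod 4), so (2,-3,2)→(2,1,1)
flip: (2,1,1)→(1,-1,2)
translate: b→1 (≡-1 mod 2), so (1,-1,2)→(1,1,2)
reduced (well bottom): (1,1,2) with a≤c, −a<b≤a
well minimum = a = 1

1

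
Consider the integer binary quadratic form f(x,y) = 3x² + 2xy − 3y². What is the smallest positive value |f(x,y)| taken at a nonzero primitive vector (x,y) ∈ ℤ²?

river: ρ → (-3,4,2)
river: ρ → (2,4,-3)
river: ρ → (-3,2,3)
river: ρ → (3,4,-2)
river: ρ → (-2,4,3)
river: ρ → (3,2,-3)
closes: descent 0, river 6
min |a| on river = 2

2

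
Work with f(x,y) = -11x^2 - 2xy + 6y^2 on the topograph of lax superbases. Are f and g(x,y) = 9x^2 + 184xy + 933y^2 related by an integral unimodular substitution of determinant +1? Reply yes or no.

D₁ = 268, D₂ = 268
river cycle of f (length 10): (6, 14, -3), (-3, 16, 1), (1, 16, -3), (-3, 14, 6), (6, 10, -7), (-7, 4, 9), (9, 14, -2), (-2, 14, 9), (9, 4, -7), (-7, 10, 6)
river cycle of g (length 10): (9, 4, -7), (-7, 10, 6), (6, 14, -3), (-3, 16, 1), (1, 16, -3), (-3, 14, 6), (6, 10, -7), (-7, 4, 9), (9, 14, -2), (-2, 14, 9)
cycles coincide ⇒ equivalent

yes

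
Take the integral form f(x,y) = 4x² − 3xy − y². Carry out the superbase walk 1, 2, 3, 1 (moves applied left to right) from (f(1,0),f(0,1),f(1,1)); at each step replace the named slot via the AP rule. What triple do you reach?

start (4,-1,0) = (f(1,0),f(0,1),f(1,1))
replace slot 1: 2·((-1)+0) − 4 = -6 → (-6,-1,0)
replace slot 2: 2·((-6)+0) − (-1) = -11 → (-6,-11,0)
replace slot 3: 2·((-6)+(-11)) − 0 = -34 → (-6,-11,-34)
replace slot 1: 2·((-11)+(-34)) − (-6) = -84 → (-84,-11,-34)

-84,-11,-34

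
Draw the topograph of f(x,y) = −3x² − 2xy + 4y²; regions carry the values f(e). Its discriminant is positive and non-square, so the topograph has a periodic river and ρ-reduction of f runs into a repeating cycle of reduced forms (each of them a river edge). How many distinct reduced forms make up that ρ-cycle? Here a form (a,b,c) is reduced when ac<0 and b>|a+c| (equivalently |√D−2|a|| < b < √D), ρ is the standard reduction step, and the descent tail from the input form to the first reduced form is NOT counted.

D = 52, ⌊√D⌋ = 7
descent: ρ → (4,2,-3)  [lands on river]
river: ρ → (-3,4,3)
river: ρ → (3,2,-4)
river: ρ → (-4,6,1)
river: ρ → (1,6,-4)
river: ρ → (-4,2,3)
river: ρ → (3,4,-3)
river: ρ → (-3,2,4)
river: ρ → (4,6,-1)
river: ρ → (-1,6,4)
ρ-cycle length = 10 (tail of 1 descent step not counted)

10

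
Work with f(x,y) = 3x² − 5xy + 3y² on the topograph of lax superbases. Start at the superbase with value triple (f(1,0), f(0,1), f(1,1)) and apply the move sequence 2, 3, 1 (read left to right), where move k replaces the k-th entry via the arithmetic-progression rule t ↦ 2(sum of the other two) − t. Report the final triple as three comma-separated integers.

start (3,3,1) = (f(1,0),f(0,1),f(1,1))
replace slot 2: 2·(3+1) − 3 = 5 → (3,5,1)
replace slot 3: 2·(3+5) − 1 = 15 → (3,5,15)
replace slot 1: 2·(5+15) − 3 = 37 → (37,5,15)

37,5,15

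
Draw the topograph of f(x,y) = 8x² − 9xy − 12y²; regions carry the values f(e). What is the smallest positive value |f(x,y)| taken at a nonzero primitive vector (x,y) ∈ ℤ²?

descent: ρ → (-12,9,8)  [lands on river]
river: ρ → (8,7,-13)
river: ρ → (-13,19,2)
river: ρ → (2,21,-3)
river: ρ → (-3,21,2)
river: ρ → (2,19,-13)
river: ρ → (-13,7,8)
river: ρ → (8,9,-12)
river: ρ → (-12,15,5)
river: ρ → (5,15,-12)
closes: descent 1, river 10
min |a| on river = 2

2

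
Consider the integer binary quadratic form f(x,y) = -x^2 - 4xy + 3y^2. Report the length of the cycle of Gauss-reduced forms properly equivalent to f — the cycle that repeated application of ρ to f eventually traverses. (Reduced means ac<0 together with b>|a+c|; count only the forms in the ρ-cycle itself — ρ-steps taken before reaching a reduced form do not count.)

D = 28, ⌊√D⌋ = 5
descent: ρ → (3,4,-1)  [lands on river]
river: ρ → (-1,4,3)
river: ρ → (3,2,-2)
river: ρ → (-2,2,3)
ρ-cycle length = 4 (tail of 1 descent step not counted)

4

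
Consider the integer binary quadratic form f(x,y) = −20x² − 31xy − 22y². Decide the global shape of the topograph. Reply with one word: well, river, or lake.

D = b²−4ac = (-31)² − 4·(-20)·(-22) = -799
D < 0 ⇒ definite ⇒ every region one sign ⇒ single well

well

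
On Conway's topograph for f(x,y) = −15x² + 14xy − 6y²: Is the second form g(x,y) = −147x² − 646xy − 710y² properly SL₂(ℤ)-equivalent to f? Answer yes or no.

D₁ = -164, D₂ = -164
f is negative-definite; reduce −f:
−f: flip: (15,-14,6)→(6,14,15)
−f: translate: b→2 (≡14 mod 12), so (6,14,15)→(6,2,7)
−f: reduced (well bottom): (6,2,7) with a≤c, −a<b≤a
flip sign back: reduced form of f is (-6,-2,-7)
g is negative-definite; reduce −g:
−g: translate: b→58 (≡646 mod 294), so (147,646,710)→(147,58,6)
−g: flip: (147,58,6)→(6,-58,147)
−g: translate: b→2 (≡-58 mod 12), so (6,-58,147)→(6,2,7)
−g: reduced (well bottom): (6,2,7) with a≤c, −a<b≤a
flip sign back: reduced form of g is (-6,-2,-7)
reduced forms (-6, -2, -7) vs (-6, -2, -7) ⇒ equivalent

yes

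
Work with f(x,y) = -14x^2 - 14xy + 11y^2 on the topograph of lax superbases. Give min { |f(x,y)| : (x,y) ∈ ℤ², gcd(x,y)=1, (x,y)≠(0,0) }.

descent: ρ → (11,14,-14)  [lands on river]
river: ρ → (-14,14,11)
river: ρ → (11,8,-17)
river: ρ → (-17,26,2)
river: ρ → (2,26,-17)
river: ρ → (-17,8,11)
closes: descent 1, river 6
min |a| on river = 2

2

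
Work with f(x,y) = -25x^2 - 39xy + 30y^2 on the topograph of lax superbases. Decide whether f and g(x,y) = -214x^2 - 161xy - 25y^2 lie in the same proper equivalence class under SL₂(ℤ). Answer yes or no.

D₁ = 4521, D₂ = 4521
river cycle of f (length 34): (30, 39, -25), (-25, 61, 8), (8, 67, -1), (-1, 67, 8), (8, 61, -25), (-25, 39, 30), (30, 21, -34), (-34, 47, 17), (17, 55, -22), (-22, 33, 39), … (24 more)
river cycle of g (length 34): (-25, 61, 8), (8, 67, -1), (-1, 67, 8), (8, 61, -25), (-25, 39, 30), (30, 21, -34), (-34, 47, 17), (17, 55, -22), (-22, 33, 39), (39, 45, -16), … (24 more)
cycles coincide ⇒ equivalent

yes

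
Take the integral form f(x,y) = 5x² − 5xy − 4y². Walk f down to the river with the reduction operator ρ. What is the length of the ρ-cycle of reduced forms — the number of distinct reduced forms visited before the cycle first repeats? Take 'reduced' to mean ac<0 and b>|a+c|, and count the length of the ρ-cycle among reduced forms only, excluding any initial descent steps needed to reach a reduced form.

D = 105, ⌊√D⌋ = 10
descent: ρ → (-4,5,5)  [lands on river]
river: ρ → (5,5,-4)
river: ρ → (-4,3,6)
river: ρ → (6,9,-1)
river: ρ → (-1,9,6)
river: ρ → (6,3,-4)
ρ-cycle length = 6 (tail of 1 descent step not counted)

6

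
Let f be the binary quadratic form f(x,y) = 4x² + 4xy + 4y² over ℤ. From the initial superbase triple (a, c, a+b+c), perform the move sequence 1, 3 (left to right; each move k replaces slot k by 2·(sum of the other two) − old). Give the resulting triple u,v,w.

start (4,4,12) = (f(1,0),f(0,1),f(1,1))
replace slot 1: 2·(4+12) − 4 = 28 → (28,4,12)
replace slot 3: 2·(28+4) − 12 = 52 → (28,4,52)

28,4,52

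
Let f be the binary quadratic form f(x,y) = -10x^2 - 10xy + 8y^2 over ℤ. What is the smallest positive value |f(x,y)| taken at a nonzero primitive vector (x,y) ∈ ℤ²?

descent: ρ → (8,10,-10)  [lands on river]
river: ρ → (-10,10,8)
river: ρ → (8,6,-12)
river: ρ → (-12,18,2)
river: ρ → (2,18,-12)
river: ρ → (-12,6,8)
closes: descent 1, river 6
min |a| on river = 2

2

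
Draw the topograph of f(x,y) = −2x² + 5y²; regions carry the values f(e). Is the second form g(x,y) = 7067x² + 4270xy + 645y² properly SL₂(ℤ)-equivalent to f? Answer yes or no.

D₁ = 40, D₂ = 40
river cycle of f (length 6): (-2, 4, 3), (3, 2, -3), (-3, 4, 2), (2, 4, -3), (-3, 2, 3), (3, 4, -2)
river cycle of g (length 6): (3, 2, -3), (-3, 4, 2), (2, 4, -3), (-3, 2, 3), (3, 4, -2), (-2, 4, 3)
cycles coincide ⇒ equivalent

yes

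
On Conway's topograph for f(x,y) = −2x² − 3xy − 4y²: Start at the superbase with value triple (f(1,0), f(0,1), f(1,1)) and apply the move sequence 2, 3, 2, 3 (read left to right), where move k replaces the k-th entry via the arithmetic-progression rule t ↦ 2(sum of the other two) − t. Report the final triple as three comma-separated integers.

start (-2,-4,-9) = (f(1,0),f(0,1),f(1,1))
replace slot 2: 2·((-2)+(-9)) − (-4) = -18 → (-2,-18,-9)
replace slot 3: 2·((-2)+(-18)) − (-9) = -31 → (-2,-18,-31)
replace slot 2: 2·((-2)+(-31)) − (-18) = -48 → (-2,-48,-31)
replace slot 3: 2·((-2)+(-48)) − (-31) = -69 → (-2,-48,-69)

-2,-48,-69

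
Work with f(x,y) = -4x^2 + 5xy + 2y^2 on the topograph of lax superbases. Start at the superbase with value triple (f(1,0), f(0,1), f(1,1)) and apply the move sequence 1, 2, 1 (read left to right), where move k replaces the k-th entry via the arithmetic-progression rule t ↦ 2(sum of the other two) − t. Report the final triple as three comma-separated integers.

start (-4,2,3) = (f(1,0),f(0,1),f(1,1))
replace slot 1: 2·(2+3) − (-4) = 14 → (14,2,3)
replace slot 2: 2·(14+3) − 2 = 32 → (14,32,3)
replace slot 1: 2·(32+3) − 14 = 56 → (56,32,3)

56,32,3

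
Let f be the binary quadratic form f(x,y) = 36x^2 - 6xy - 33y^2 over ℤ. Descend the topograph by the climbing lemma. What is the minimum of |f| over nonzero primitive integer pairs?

descent: ρ → (-33,6,36)  [lands on river]
river: ρ → (36,66,-3)
river: ρ → (-3,66,36)
river: ρ → (36,6,-33)
river: ρ → (-33,60,9)
river: ρ → (9,66,-12)
river: ρ → (-12,54,39)
river: ρ → (39,24,-27)
river: ρ → (-27,30,36)
river: ρ → (36,42,-21)
river: ρ → (-21,42,36)
river: ρ → (36,30,-27)
river: ρ → (-27,24,39)
river: ρ → (39,54,-12)
river: ρ → (-12,66,9)
river: ρ → (9,60,-33)
closes: descent 1, river 16
min |a| on river = 3

3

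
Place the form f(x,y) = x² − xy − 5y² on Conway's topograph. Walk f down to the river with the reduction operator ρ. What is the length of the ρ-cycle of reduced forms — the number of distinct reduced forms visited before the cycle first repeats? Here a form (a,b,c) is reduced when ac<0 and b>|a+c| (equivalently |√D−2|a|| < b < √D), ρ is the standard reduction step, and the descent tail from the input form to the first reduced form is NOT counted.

D = 21, ⌊√D⌋ = 4
descent: ρ → (-5,1,1)
descent: ρ → (1,3,-3)  [lands on river]
river: ρ → (-3,3,1)
ρ-cycle length = 2 (tail of 2 descent steps not counted)

2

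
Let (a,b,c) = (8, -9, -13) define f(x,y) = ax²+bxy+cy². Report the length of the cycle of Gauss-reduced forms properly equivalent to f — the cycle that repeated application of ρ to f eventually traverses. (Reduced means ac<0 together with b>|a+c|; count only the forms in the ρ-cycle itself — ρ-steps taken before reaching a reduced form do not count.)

D = 497, ⌊√D⌋ = 22
descent: ρ → (-13,9,8)  [lands on river]
river: ρ → (8,7,-14)
river: ρ → (-14,21,1)
river: ρ → (1,21,-14)
river: ρ → (-14,7,8)
river: ρ → (8,9,-13)
river: ρ → (-13,17,4)
river: ρ → (4,15,-17)
river: ρ → (-17,19,2)
river: ρ → (2,21,-7)
river: ρ → (-7,21,2)
river: ρ → (2,19,-17)
river: ρ → (-17,15,4)
river: ρ → (4,17,-13)
ρ-cycle length = 14 (tail of 1 descent step not counted)

14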